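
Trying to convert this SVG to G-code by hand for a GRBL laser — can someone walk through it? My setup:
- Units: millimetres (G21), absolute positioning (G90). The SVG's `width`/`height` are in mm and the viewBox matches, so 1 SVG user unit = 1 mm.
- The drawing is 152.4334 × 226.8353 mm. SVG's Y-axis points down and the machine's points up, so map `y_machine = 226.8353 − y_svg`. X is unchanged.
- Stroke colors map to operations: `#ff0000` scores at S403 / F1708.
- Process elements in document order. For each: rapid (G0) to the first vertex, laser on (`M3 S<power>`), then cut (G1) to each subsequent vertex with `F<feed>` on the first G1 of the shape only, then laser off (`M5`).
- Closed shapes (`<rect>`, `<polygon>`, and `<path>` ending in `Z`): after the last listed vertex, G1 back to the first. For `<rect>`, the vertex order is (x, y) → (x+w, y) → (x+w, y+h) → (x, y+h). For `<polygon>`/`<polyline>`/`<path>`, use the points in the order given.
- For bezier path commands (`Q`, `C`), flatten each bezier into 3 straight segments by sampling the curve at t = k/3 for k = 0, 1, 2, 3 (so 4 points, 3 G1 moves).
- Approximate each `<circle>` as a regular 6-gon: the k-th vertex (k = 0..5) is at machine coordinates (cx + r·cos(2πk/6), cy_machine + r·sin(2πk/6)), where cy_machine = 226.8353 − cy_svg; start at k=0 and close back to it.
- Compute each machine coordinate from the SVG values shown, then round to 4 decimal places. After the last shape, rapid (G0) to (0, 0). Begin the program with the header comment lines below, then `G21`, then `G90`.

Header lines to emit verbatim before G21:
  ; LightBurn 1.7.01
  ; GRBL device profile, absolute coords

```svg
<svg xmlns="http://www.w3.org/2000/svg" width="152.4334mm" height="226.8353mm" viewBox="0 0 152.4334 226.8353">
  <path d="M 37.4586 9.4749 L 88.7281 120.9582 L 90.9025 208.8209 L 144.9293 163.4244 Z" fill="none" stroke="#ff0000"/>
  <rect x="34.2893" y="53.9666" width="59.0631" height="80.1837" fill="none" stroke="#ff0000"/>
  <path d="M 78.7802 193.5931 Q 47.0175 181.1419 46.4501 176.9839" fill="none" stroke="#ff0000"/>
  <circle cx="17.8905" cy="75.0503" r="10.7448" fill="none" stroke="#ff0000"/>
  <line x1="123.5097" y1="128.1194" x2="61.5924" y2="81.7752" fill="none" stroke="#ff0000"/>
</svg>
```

1 u = 1 mm; y_m = 226.8353 − y.

[1] `<path>` closed polygon, #ff0000→score S403 F1708: (37.4586,217.3604) → (88.7281,105.8771) → (90.9025,18.0144) → (144.9293,63.4109) → (37.4586,217.3604) (closed)

[2] `<rect>` rectangle, #ff0000→score S403 F1708: (34.2893,172.8687) → (93.3524,172.8687) → (93.3524,92.6850) → (34.2893,92.6850) → (34.2893,172.8687) (closed)

[3] `<path>` quadratic bezier, #ff0000→score S403 F1708: (78.7802,33.2422) → (61.0712,40.6215) → (50.2945,46.1579) → (46.4501,49.8514)

[4] `<circle>` circle, #ff0000→score S403 F1708: (28.6353,151.7850) → (23.2629,161.0903) → (12.5181,161.0903) → (7.1457,151.7850) → (12.5181,142.4797) → (23.2629,142.4797) → (28.6353,151.7850) (closed)

[5] `<line>` line segment, #ff0000→score S403 F1708: (123.5097,98.7159) → (61.5924,145.0601)

; LightBurn 1.7.01
; GRBL device profile, absolute coords
G21
G90
G0 X37.4586 Y217.3604
M3 S403
G1 X88.7281 Y105.8771 F1708
G1 X90.9025 Y18.0144
G1 X144.9293 Y63.4109
G1 X37.4586 Y217.3604
M5
G0 X34.2893 Y172.8687
M3 S403
G1 X93.3524 Y172.8687 F1708
G1 X93.3524 Y92.6850
G1 X34.2893 Y92.6850
G1 X34.2893 Y172.8687
M5
G0 X78.7802 Y33.2422
M3 S403
G1 X61.0712 Y40.6215 F1708
G1 X50.2945 Y46.1579
G1 X46.4501 Y49.8514
M5
G0 X28.6353 Y151.7850
M3 S403
G1 X23.2629 Y161.0903 F1708
G1 X12.5181 Y161.0903
G1 X7.1457 Y151.7850
G1 X12.5181 Y142.4797
G1 X23.2629 Y142.4797
G1 X28.6353 Y151.7850
M5
G0 X123.5097 Y98.7159
M3 S403
G1 X61.5924 Y145.0601 F1708
M5
G0 X0.0000 Y0.0000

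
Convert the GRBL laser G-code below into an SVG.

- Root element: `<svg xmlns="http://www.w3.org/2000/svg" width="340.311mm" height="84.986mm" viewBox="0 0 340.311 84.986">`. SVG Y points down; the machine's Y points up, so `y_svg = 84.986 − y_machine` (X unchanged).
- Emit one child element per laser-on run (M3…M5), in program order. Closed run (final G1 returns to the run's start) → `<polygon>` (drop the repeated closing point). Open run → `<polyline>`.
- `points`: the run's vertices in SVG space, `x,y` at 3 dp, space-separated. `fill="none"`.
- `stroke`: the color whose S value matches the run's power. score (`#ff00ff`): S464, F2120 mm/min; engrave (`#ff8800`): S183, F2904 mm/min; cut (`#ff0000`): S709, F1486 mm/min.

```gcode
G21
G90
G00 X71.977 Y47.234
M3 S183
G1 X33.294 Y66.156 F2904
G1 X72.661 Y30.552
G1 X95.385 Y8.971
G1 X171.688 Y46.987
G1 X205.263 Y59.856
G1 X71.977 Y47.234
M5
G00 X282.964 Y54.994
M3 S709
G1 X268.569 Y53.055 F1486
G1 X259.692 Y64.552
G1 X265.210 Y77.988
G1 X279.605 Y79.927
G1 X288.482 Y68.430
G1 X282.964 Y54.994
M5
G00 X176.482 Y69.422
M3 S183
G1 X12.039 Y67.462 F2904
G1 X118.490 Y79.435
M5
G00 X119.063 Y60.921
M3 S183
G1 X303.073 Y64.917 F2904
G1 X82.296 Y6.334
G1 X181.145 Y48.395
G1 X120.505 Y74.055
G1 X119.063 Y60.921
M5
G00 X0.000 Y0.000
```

<svg xmlns="http://www.w3.org/2000/svg" width="340.311mm" height="84.986mm" viewBox="0 0 340.311 84.986">
  <polygon points="71.977,37.752 33.294,18.830 72.661,54.434 95.385,76.015 171.688,37.999 205.263,25.130" fill="none" stroke="#ff8800"/>
  <polygon points="282.964,29.992 268.569,31.931 259.692,20.434 265.210,6.998 279.605,5.059 288.482,16.556" fill="none" stroke="#ff0000"/>
  <polyline points="176.482,15.564 12.039,17.524 118.490,5.551" fill="none" stroke="#ff8800"/>
  <polygon points="119.063,24.065 303.073,20.069 82.296,78.652 181.145,36.591 120.505,10.931" fill="none" stroke="#ff8800"/>
</svg>

Machine Y-up, SVG Y-down with viewBox height 84.986, so y_svg = 84.986 − y_machine; X carries over.

Run 1: S183 ⇒ engrave layer `#ff8800`. The run returns to its start, so emit a `<polygon>` with points (Y-flipped): 71.977,37.752 33.294,18.830 72.661,54.434 95.385,76.015 171.688,37.999 205.263,25.130.

Run 2: power S709 maps to stroke `#ff0000` (cut). The run returns to its start, so emit a `<polygon>` with points (Y-flipped): 282.964,29.992 268.569,31.931 259.692,20.434 265.210,6.998 279.605,5.059 288.482,16.556.

Run 3: S183 ⇒ engrave layer `#ff8800`. The run is open, so emit a `<polyline>` with points (Y-flipped): 176.482,15.564 12.039,17.524 118.490,5.551.

Run 4: power S183 maps to stroke `#ff8800` (engrave). The run returns to its start, so emit a `<polygon>` with points (Y-flipped): 119.063,24.065 303.073,20.069 82.296,78.652 181.145,36.591 120.505,10.931.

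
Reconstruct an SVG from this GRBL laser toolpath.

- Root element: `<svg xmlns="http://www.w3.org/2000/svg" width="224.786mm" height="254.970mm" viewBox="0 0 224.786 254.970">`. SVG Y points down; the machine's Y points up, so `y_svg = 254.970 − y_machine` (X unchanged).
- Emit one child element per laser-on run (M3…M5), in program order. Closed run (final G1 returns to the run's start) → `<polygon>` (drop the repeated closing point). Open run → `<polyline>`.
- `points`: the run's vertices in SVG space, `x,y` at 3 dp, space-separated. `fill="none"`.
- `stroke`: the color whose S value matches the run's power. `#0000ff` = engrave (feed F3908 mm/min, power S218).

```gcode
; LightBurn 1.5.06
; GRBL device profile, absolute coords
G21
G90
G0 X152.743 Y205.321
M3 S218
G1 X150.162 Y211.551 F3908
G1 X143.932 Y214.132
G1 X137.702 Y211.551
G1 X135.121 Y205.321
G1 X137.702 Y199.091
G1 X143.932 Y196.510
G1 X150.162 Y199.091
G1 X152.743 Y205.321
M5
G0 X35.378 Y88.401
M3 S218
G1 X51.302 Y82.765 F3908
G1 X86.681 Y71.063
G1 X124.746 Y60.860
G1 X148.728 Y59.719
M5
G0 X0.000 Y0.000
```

<svg xmlns="http://www.w3.org/2000/svg" width="224.786mm" height="254.970mm" viewBox="0 0 224.786 254.970">
  <polygon points="152.743,49.649 150.162,43.419 143.932,40.838 137.702,43.419 135.121,49.649 137.702,55.879 143.932,58.460 150.162,55.879" fill="none" stroke="#0000ff"/>
  <polyline points="35.378,166.569 51.302,172.205 86.681,183.907 124.746,194.110 148.728,195.251" fill="none" stroke="#0000ff"/>
</svg>

y_svg = 254.970 − y_m. Every run uses S218, so all elements get stroke `#0000ff` (engrave).

[1] closed run; points: 152.743,49.649 150.162,43.419 143.932,40.838 137.702,43.419 135.121,49.649 137.702,55.879 143.932,58.460 150.162,55.879

[2] open run; points: 35.378,166.569 51.302,172.205 86.681,183.907 124.746,194.110 148.728,195.251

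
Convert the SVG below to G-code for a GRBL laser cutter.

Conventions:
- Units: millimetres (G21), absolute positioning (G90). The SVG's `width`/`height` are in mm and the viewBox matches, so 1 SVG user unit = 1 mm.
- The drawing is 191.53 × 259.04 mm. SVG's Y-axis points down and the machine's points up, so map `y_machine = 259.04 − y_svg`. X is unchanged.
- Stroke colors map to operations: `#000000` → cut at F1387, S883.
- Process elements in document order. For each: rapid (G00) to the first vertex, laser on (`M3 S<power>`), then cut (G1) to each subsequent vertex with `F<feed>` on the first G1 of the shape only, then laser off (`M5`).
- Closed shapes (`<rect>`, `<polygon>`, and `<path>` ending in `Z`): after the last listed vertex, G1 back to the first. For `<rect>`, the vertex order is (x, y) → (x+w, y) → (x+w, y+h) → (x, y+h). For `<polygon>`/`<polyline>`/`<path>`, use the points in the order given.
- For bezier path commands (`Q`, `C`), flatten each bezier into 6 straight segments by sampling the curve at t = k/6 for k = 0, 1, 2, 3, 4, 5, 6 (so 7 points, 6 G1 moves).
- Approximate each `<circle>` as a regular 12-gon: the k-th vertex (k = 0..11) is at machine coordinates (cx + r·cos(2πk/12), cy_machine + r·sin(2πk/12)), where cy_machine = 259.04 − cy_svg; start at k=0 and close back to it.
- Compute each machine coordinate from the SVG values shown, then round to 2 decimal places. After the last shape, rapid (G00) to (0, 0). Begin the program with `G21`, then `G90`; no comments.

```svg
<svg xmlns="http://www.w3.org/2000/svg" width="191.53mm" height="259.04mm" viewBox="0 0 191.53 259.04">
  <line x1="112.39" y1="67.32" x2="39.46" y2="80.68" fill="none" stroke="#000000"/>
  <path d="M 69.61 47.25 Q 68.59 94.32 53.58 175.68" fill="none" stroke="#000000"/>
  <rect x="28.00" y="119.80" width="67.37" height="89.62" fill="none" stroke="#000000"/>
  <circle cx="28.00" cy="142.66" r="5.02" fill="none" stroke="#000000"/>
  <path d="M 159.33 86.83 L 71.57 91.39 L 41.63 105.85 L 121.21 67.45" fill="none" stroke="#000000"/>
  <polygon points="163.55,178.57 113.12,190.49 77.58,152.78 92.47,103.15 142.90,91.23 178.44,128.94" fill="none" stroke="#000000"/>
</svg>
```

G21
G90
G00 X112.39 Y191.72
M3 S883
G1 X39.46 Y178.36 F1387
M5
G00 X69.61 Y211.79
M3 S883
G1 X68.88 Y195.15 F1387
G1 X67.38 Y176.60
G1 X65.09 Y156.15
G1 X62.03 Y133.79
G1 X58.19 Y109.53
G1 X53.58 Y83.36
M5
G00 X28.00 Y139.24
M3 S883
G1 X95.37 Y139.24 F1387
G1 X95.37 Y49.62
G1 X28.00 Y49.62
G1 X28.00 Y139.24
M5
G00 X33.02 Y116.38
M3 S883
G1 X32.35 Y118.89 F1387
G1 X30.51 Y120.73
G1 X28.00 Y121.40
G1 X25.49 Y120.73
G1 X23.65 Y118.89
G1 X22.98 Y116.38
G1 X23.65 Y113.87
G1 X25.49 Y112.03
G1 X28.00 Y111.36
G1 X30.51 Y112.03
G1 X32.35 Y113.87
G1 X33.02 Y116.38
M5
G00 X159.33 Y172.21
M3 S883
G1 X71.57 Y167.65 F1387
G1 X41.63 Y153.19
G1 X121.21 Y191.59
M5
G00 X163.55 Y80.47
M3 S883
G1 X113.12 Y68.55 F1387
G1 X77.58 Y106.26
G1 X92.47 Y155.89
G1 X142.90 Y167.81
G1 X178.44 Y130.10
G1 X163.55 Y80.47
M5
G00 X0.00 Y0.00

1 u = 1 mm; y_m = 259.04 − y.

[1] `<line>` line segment, #000000→cut S883 F1387: (112.39,191.72) → (39.46,178.36)

[2] `<path>` quadratic bezier, #000000→cut S883 F1387: (69.61,211.79) → (68.88,195.15) → (67.38,176.60) → (65.09,156.15) → (62.03,133.79) → (58.19,109.53) → (53.58,83.36)

[3] `<rect>` rectangle, #000000→cut S883 F1387: (28.00,139.24) → (95.37,139.24) → (95.37,49.62) → (28.00,49.62) → (28.00,139.24) (closed)

[4] `<circle>` circle, #000000→cut S883 F1387: (33.02,116.38) → (32.35,118.89) → (30.51,120.73) → (28.00,121.40) → (25.49,120.73) → (23.65,118.89) → (22.98,116.38) → (23.65,113.87) → (25.49,112.03) → (28.00,111.36) → (30.51,112.03) → (32.35,113.87) → (33.02,116.38) (closed)

[5] `<path>` open polyline, #000000→cut S883 F1387: (159.33,172.21) → (71.57,167.65) → (41.63,153.19) → (121.21,191.59)

[6] `<polygon>` regular polygon, #000000→cut S883 F1387: (163.55,80.47) → (113.12,68.55) → (77.58,106.26) → (92.47,155.89) → (142.90,167.81) → (178.44,130.10) → (163.55,80.47) (closed)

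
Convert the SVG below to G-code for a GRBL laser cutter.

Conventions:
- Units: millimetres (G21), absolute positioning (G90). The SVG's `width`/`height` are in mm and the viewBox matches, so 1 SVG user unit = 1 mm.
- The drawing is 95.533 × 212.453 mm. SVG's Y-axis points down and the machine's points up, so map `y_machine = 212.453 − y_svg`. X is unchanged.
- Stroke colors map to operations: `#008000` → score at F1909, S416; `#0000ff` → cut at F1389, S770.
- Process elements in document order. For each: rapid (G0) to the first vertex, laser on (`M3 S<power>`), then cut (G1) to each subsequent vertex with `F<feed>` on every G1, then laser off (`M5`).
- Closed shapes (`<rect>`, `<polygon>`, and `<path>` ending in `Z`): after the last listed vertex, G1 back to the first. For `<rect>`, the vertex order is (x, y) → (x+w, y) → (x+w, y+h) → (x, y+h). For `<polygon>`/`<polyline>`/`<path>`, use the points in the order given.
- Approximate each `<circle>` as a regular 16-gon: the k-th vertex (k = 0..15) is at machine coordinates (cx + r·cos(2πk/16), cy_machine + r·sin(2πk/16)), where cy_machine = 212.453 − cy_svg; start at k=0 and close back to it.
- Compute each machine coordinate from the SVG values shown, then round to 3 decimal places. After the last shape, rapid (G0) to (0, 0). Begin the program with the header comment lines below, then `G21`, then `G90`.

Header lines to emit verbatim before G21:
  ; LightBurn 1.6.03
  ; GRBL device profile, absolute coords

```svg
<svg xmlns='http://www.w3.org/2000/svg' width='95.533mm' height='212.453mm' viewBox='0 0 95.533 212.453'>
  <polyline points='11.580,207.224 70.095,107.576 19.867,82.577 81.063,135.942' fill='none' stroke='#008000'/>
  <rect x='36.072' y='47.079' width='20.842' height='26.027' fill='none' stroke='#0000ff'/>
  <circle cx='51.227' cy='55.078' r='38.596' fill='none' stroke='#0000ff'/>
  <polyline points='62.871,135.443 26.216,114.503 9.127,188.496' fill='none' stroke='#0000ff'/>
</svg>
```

; LightBurn 1.6.03
; GRBL device profile, absolute coords
G21
G90
G0 X11.580 Y5.229
M3 S416
G1 X70.095 Y104.877 F1909
G1 X19.867 Y129.876 F1909
G1 X81.063 Y76.511 F1909
M5
G0 X36.072 Y165.374
M3 S770
G1 X56.914 Y165.374 F1389
G1 X56.914 Y139.347 F1389
G1 X36.072 Y139.347 F1389
G1 X36.072 Y165.374 F1389
M5
G0 X89.823 Y157.375
M3 S770
G1 X86.885 Y172.145 F1389
G1 X78.518 Y184.666 F1389
G1 X65.997 Y193.033 F1389
G1 X51.227 Y195.971 F1389
G1 X36.457 Y193.033 F1389
G1 X23.936 Y184.666 F1389
G1 X15.569 Y172.145 F1389
G1 X12.631 Y157.375 F1389
G1 X15.569 Y142.605 F1389
G1 X23.936 Y130.084 F1389
G1 X36.457 Y121.717 F1389
G1 X51.227 Y118.779 F1389
G1 X65.997 Y121.717 F1389
G1 X78.518 Y130.084 F1389
G1 X86.885 Y142.605 F1389
G1 X89.823 Y157.375 F1389
M5
G0 X62.871 Y77.010
M3 S770
G1 X26.216 Y97.950 F1389
G1 X9.127 Y23.957 F1389
M5
G0 X0.000 Y0.000

1 u = 1 mm; y_m = 212.453 − y.

[1] `<polyline>` open polyline, #008000→score S416 F1909: (11.580,5.229) → (70.095,104.877) → (19.867,129.876) → (81.063,76.511)

[2] `<rect>` rectangle, #0000ff→cut S770 F1389: (36.072,165.374) → (56.914,165.374) → (56.914,139.347) → (36.072,139.347) → (36.072,165.374) (closed)

[3] `<circle>` circle, #0000ff→cut S770 F1389: (89.823,157.375) → (86.885,172.145) → (78.518,184.666) → (65.997,193.033) → (51.227,195.971) → (36.457,193.033) → (23.936,184.666) → (15.569,172.145) → (12.631,157.375) → (15.569,142.605) → (23.936,130.084) → (36.457,121.717) → (51.227,118.779) → (65.997,121.717) → (78.518,130.084) → (86.885,142.605) → (89.823,157.375) (closed)

[4] `<polyline>` open polyline, #0000ff→cut S770 F1389: (62.871,77.010) → (26.216,97.950) → (9.127,23.957)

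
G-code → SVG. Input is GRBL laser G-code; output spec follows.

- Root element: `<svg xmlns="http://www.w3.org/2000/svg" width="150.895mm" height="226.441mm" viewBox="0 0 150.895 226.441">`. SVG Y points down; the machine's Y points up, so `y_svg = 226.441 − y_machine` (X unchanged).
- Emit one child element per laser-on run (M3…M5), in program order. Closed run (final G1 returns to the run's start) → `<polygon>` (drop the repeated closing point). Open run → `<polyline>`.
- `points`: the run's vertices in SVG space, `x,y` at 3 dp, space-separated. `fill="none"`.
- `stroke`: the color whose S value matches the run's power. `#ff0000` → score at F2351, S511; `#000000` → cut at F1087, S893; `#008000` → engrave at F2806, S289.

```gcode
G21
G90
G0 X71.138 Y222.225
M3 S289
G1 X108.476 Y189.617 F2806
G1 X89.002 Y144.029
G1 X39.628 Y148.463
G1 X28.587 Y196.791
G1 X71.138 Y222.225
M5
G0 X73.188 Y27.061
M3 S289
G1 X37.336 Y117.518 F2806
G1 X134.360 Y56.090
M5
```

<svg xmlns="http://www.w3.org/2000/svg" width="150.895mm" height="226.441mm" viewBox="0 0 150.895 226.441">
  <polygon points="71.138,4.216 108.476,36.824 89.002,82.412 39.628,77.978 28.587,29.650" fill="none" stroke="#008000"/>
  <polyline points="73.188,199.380 37.336,108.923 134.360,170.351" fill="none" stroke="#008000"/>
</svg>

Each laser-on run becomes one SVG element. Flip Y back into SVG space with y_svg = 226.441 − y_machine. Every run uses S289, so all elements get stroke `#008000` (engrave).

Run 1: The run returns to its start, so emit a `<polygon>` with points (Y-flipped): 71.138,4.216 108.476,36.824 89.002,82.412 39.628,77.978 28.587,29.650.

Run 2: The run is open, so emit a `<polyline>` with points (Y-flipped): 73.188,199.380 37.336,108.923 134.360,170.351.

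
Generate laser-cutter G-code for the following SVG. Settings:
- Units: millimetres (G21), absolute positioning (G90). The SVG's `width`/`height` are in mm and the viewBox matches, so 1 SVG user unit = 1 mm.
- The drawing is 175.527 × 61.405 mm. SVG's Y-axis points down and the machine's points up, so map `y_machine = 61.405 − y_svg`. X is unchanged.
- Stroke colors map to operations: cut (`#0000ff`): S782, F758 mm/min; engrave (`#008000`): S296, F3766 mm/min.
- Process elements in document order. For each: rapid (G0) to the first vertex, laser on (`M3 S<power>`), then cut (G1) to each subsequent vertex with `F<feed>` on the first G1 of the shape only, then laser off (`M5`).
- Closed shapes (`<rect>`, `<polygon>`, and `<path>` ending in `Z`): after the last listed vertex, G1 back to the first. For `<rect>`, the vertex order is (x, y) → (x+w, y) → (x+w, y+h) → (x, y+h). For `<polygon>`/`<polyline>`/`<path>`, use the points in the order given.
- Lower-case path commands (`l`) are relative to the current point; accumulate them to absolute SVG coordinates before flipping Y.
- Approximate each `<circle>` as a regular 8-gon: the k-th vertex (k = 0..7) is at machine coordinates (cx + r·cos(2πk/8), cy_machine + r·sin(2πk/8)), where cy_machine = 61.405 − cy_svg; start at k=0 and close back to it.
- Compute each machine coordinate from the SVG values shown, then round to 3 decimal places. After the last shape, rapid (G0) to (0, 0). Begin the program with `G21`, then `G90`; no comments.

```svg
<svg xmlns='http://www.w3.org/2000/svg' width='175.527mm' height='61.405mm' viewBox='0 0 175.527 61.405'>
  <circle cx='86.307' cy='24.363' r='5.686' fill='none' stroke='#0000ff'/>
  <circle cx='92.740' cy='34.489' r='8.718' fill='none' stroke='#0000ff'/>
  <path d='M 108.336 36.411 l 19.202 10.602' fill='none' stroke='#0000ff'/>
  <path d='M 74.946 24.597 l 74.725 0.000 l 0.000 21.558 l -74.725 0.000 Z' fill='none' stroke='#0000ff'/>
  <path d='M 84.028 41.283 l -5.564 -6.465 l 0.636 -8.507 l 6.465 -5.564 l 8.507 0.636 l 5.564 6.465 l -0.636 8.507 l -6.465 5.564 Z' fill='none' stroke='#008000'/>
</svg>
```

G21
G90
G0 X91.993 Y37.042
M3 S782
G1 X90.328 Y41.063 F758
G1 X86.307 Y42.728
G1 X82.286 Y41.063
G1 X80.621 Y37.042
G1 X82.286 Y33.021
G1 X86.307 Y31.356
G1 X90.328 Y33.021
G1 X91.993 Y37.042
M5
G0 X101.458 Y26.916
M3 S782
G1 X98.905 Y33.081 F758
G1 X92.740 Y35.634
G1 X86.575 Y33.081
G1 X84.022 Y26.916
G1 X86.575 Y20.751
G1 X92.740 Y18.198
G1 X98.905 Y20.751
G1 X101.458 Y26.916
M5
G0 X108.336 Y24.994
M3 S782
G1 X127.538 Y14.392 F758
M5
G0 X74.946 Y36.808
M3 S782
G1 X149.671 Y36.808 F758
G1 X149.671 Y15.250
G1 X74.946 Y15.250
G1 X74.946 Y36.808
M5
G0 X84.028 Y20.122
M3 S296
G1 X78.464 Y26.587 F3766
G1 X79.100 Y35.094
G1 X85.565 Y40.658
G1 X94.072 Y40.022
G1 X99.636 Y33.557
G1 X99.000 Y25.050
G1 X92.535 Y19.486
G1 X84.028 Y20.122
M5
G0 X0.000 Y0.000

Since the viewBox matches the mm dimensions, user units are millimetres directly. The only transform is the Y-flip y_m = 61.405 − y_svg.

Shape 1 is a circle drawn with `<circle>`. Its stroke #0000ff means cut at S782, F758. After flipping Y the toolpath is (91.993,37.042) → (90.328,41.063) → (86.307,42.728) → (82.286,41.063) → (80.621,37.042) → (82.286,33.021) → (86.307,31.356) → (90.328,33.021) → (91.993,37.042), returning to the start.

Shape 2 is a circle drawn with `<circle>`. Its stroke #0000ff means cut at S782, F758. After flipping Y the toolpath is (101.458,26.916) → (98.905,33.081) → (92.740,35.634) → (86.575,33.081) → (84.022,26.916) → (86.575,20.751) → (92.740,18.198) → (98.905,20.751) → (101.458,26.916), returning to the start.

Shape 3 is a line segment drawn with `<path>`. Its stroke #0000ff means cut at S782, F758. After flipping Y the toolpath is (108.336,24.994) → (127.538,14.392).

Shape 4 is a rectangle drawn with `<path>`. Its stroke #0000ff means cut at S782, F758. After flipping Y the toolpath is (74.946,36.808) → (149.671,36.808) → (149.671,15.250) → (74.946,15.250) → (74.946,36.808), returning to the start.

Shape 5 is a regular polygon drawn with `<path>`. Its stroke #008000 means engrave at S296, F3766. After flipping Y the toolpath is (84.028,20.122) → (78.464,26.587) → (79.100,35.094) → (85.565,40.658) → (94.072,40.022) → (99.636,33.557) → (99.000,25.050) → (92.535,19.486) → (84.028,20.122), returning to the start.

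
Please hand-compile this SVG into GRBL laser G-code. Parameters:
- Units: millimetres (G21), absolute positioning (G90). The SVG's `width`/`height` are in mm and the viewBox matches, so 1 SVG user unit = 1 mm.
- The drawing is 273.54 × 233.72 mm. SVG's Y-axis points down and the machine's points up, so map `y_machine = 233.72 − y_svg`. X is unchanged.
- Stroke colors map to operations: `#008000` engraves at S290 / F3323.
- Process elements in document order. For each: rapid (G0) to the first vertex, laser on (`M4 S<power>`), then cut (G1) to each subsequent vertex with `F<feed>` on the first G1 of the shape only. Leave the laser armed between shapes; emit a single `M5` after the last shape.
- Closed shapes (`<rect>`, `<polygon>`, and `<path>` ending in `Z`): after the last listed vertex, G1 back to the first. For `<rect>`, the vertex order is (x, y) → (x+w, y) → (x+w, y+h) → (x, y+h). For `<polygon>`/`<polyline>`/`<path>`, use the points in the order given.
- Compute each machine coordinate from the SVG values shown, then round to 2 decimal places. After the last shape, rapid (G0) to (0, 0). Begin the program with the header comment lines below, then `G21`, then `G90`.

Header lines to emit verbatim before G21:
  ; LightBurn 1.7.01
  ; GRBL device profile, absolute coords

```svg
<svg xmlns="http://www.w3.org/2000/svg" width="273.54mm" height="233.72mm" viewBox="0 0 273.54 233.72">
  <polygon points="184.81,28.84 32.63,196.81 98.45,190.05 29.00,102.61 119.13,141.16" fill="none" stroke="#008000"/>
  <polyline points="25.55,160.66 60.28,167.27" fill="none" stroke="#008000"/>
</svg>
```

Since the viewBox matches the mm dimensions, user units are millimetres directly. The only transform is the Y-flip y_m = 233.72 − y_svg.

Shape 1 is a closed polygon drawn with `<polygon>`. Its stroke #008000 means engrave at S290, F3323. After flipping Y the toolpath is (184.81,204.88) → (32.63,36.91) → (98.45,43.67) → (29.00,131.11) → (119.13,92.56) → (184.81,204.88), returning to the start.

Shape 2 is a line segment drawn with `<polyline>`. Its stroke #008000 means engrave at S290, F3323. After flipping Y the toolpath is (25.55,73.06) → (60.28,66.45).

; LightBurn 1.7.01
; GRBL device profile, absolute coords
G21
G90
G0 X184.81 Y204.88
M4 S290
G1 X32.63 Y36.91 F3323
G1 X98.45 Y43.67
G1 X29.00 Y131.11
G1 X119.13 Y92.56
G1 X184.81 Y204.88
G0 X25.55 Y73.06
M4 S290
G1 X60.28 Y66.45 F3323
M5
G0 X0.00 Y0.00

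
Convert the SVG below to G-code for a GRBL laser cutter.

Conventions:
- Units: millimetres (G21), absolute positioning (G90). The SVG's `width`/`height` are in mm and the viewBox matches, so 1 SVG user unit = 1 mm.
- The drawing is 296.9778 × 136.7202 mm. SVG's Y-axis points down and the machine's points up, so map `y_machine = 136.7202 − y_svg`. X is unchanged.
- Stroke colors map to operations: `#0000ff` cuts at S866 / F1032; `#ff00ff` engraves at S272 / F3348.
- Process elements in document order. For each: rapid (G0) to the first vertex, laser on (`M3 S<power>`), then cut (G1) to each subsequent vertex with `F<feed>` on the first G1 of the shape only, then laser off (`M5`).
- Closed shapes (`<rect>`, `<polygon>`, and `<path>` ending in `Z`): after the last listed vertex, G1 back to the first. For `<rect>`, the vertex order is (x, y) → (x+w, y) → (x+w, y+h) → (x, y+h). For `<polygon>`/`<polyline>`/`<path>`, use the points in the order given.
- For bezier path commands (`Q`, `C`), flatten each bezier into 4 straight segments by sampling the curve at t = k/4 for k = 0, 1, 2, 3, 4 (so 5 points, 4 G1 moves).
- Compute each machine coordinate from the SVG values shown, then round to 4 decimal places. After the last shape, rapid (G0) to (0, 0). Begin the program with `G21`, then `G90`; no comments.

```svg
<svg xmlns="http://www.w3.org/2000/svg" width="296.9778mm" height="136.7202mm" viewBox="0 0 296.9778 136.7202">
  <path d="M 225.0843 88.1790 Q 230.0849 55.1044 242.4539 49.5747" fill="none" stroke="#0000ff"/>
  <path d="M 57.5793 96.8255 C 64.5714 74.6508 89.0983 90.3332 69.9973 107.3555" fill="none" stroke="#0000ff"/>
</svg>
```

G21
G90
G0 X225.0843 Y48.5412
M3 S866
G1 X228.0451 Y63.3569 F1032
G1 X231.9270 Y74.7296
G1 X236.7299 Y82.6591
G1 X242.4539 Y87.1455
M5
G0 X57.5793 Y39.8947
M3 S866
G1 X65.1555 Y49.9981 F1032
G1 X73.5732 Y49.3286
G1 X77.0985 Y41.3096
G1 X69.9973 Y29.3647
M5
G0 X0.0000 Y0.0000

viewBox `0 0 296.9778 136.7202` with mm width/height → 1 unit = 1 mm. Flip: y_m = 136.7202 − y_svg.

**Shape 1** — `<path>` quadratic bezier, stroke `#0000ff` → cut (S866, F1032). Control points (SVG): P0=(225.0843,88.1790), P1=(230.0849,55.1044), P2=(242.4539,49.5747); sampled at t=k/4. Machine vertices: (225.0843,48.5412) → (228.0451,63.3569) → (231.9270,74.7296) → (236.7299,82.6591) → (242.4539,87.1455). Open path.

**Shape 2** — `<path>` cubic bezier, stroke `#0000ff` → cut (S866, F1032). Control points (SVG): P0=(57.5793,96.8255), P1=(64.5714,74.6508), P2=(89.0983,90.3332), P3=(69.9973,107.3555); sampled at t=k/4. Machine vertices: (57.5793,39.8947) → (65.1555,49.9981) → (73.5732,49.3286) → (77.0985,41.3096) → (69.9973,29.3647). Open path.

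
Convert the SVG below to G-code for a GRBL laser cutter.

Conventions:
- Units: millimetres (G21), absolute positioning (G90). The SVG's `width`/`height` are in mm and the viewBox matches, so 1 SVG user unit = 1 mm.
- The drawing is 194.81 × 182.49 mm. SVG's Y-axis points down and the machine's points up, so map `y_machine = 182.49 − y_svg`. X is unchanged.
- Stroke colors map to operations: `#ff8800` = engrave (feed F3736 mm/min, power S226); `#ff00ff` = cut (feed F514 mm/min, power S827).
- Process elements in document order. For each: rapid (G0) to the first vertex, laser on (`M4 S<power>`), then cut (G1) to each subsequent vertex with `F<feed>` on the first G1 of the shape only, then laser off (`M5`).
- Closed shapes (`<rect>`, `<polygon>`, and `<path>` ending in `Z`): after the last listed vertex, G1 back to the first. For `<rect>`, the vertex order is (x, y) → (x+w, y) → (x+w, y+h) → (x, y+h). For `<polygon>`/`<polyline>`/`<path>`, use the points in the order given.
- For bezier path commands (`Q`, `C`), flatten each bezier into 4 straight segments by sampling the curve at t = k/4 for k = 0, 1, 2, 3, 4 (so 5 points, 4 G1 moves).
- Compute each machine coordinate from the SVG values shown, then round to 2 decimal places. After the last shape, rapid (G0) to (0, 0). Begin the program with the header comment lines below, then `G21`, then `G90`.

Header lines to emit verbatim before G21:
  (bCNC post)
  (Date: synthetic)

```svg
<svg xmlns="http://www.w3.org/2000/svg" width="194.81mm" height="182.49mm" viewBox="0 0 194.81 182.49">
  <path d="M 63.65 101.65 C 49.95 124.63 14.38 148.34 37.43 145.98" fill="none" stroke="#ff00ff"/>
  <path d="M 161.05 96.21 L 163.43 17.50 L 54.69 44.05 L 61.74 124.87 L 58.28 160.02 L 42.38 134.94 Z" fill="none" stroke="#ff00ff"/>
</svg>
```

Since the viewBox matches the mm dimensions, user units are millimetres directly. The only transform is the Y-flip y_m = 182.49 − y_svg.

Shape 1 is a cubic bezier drawn with `<path>`. Its stroke #ff00ff means cut at S827, F514. After flipping Y the toolpath is (63.65,80.84) → (50.53,63.89) → (36.76,49.17) → (29.88,39.21) → (37.43,36.51).

Shape 2 is a closed polygon drawn with `<path>`. Its stroke #ff00ff means cut at S827, F514. After flipping Y the toolpath is (161.05,86.28) → (163.43,164.99) → (54.69,138.44) → (61.74,57.62) → (58.28,22.47) → (42.38,47.55) → (161.05,86.28), returning to the start.

(bCNC post)
(Date: synthetic)
G21
G90
G0 X63.65 Y80.84
M4 S827
G1 X50.53 Y63.89 F514
G1 X36.76 Y49.17
G1 X29.88 Y39.21
G1 X37.43 Y36.51
M5
G0 X161.05 Y86.28
M4 S827
G1 X163.43 Y164.99 F514
G1 X54.69 Y138.44
G1 X61.74 Y57.62
G1 X58.28 Y22.47
G1 X42.38 Y47.55
G1 X161.05 Y86.28
M5
G0 X0.00 Y0.00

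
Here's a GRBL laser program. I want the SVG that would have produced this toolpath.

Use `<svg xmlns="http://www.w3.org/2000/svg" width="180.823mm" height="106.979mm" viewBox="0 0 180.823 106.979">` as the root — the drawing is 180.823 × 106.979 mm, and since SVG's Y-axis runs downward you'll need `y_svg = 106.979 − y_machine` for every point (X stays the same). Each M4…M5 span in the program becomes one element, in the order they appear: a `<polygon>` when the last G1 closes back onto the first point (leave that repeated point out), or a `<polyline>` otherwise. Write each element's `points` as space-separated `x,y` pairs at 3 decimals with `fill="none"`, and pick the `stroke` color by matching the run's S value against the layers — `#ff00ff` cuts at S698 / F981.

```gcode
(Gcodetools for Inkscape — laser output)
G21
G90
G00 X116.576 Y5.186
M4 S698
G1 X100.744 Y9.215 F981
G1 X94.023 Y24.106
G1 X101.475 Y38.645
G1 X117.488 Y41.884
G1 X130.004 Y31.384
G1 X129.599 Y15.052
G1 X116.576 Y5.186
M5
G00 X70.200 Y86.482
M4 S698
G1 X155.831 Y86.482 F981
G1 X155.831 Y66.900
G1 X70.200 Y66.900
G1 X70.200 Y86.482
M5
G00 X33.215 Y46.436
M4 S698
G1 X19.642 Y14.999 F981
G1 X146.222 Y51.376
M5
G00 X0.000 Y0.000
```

y_svg = 106.979 − y_m. Every run uses S698, so all elements get stroke `#ff00ff` (cut).

[1] closed run; points: 116.576,101.793 100.744,97.764 94.023,82.873 101.475,68.334 117.488,65.095 130.004,75.595 129.599,91.927

[2] closed run; points: 70.200,20.497 155.831,20.497 155.831,40.079 70.200,40.079

[3] open run; points: 33.215,60.543 19.642,91.980 146.222,55.603

<svg xmlns="http://www.w3.org/2000/svg" width="180.823mm" height="106.979mm" viewBox="0 0 180.823 106.979">
  <polygon points="116.576,101.793 100.744,97.764 94.023,82.873 101.475,68.334 117.488,65.095 130.004,75.595 129.599,91.927" fill="none" stroke="#ff00ff"/>
  <polygon points="70.200,20.497 155.831,20.497 155.831,40.079 70.200,40.079" fill="none" stroke="#ff00ff"/>
  <polyline points="33.215,60.543 19.642,91.980 146.222,55.603" fill="none" stroke="#ff00ff"/>
</svg>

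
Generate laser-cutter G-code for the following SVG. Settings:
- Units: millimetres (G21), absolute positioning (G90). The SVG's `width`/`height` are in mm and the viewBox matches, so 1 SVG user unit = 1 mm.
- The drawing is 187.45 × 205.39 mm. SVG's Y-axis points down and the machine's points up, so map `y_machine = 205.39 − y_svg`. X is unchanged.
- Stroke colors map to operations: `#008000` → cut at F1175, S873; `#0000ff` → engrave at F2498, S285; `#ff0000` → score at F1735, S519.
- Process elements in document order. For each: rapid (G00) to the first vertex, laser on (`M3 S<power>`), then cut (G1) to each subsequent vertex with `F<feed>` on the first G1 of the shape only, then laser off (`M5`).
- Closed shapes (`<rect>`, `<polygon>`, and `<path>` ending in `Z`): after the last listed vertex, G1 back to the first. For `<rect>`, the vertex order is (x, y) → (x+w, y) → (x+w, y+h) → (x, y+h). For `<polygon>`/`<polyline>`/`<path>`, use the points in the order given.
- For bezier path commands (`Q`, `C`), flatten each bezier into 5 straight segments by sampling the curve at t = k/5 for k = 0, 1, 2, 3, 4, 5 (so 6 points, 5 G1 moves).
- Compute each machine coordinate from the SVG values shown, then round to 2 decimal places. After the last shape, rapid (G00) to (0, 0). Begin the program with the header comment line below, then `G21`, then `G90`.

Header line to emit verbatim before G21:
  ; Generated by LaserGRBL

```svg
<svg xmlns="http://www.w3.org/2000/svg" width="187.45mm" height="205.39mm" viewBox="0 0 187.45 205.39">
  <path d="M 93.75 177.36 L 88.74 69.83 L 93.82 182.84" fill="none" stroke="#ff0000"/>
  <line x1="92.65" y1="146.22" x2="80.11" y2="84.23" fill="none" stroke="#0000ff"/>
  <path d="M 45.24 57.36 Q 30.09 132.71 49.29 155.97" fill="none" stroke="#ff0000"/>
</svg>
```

viewBox `0 0 187.45 205.39` with mm width/height → 1 unit = 1 mm. Flip: y_m = 205.39 − y_svg.

**Shape 1** — `<path>` open polyline, stroke `#ff0000` → score (S519, F1735). Machine vertices: (93.75,28.03) → (88.74,135.56) → (93.82,22.55). Open path.

**Shape 2** — `<line>` line segment, stroke `#0000ff` → engrave (S285, F2498). Machine vertices: (92.65,59.17) → (80.11,121.16). Open path.

**Shape 3** — `<path>` quadratic bezier, stroke `#ff0000` → score (S519, F1735). Control points (SVG): P0=(45.24,57.36), P1=(30.09,132.71), P2=(49.29,155.97); sampled at t=k/5. Machine vertices: (45.24,148.03) → (40.55,119.97) → (38.62,96.08) → (39.43,76.36) → (42.98,60.81) → (49.29,49.42). Open path.

; Generated by LaserGRBL
G21
G90
G00 X93.75 Y28.03
M3 S519
G1 X88.74 Y135.56 F1735
G1 X93.82 Y22.55
M5
G00 X92.65 Y59.17
M3 S285
G1 X80.11 Y121.16 F2498
M5
G00 X45.24 Y148.03
M3 S519
G1 X40.55 Y119.97 F1735
G1 X38.62 Y96.08
G1 X39.43 Y76.36
G1 X42.98 Y60.81
G1 X49.29 Y49.42
M5
G00 X0.00 Y0.00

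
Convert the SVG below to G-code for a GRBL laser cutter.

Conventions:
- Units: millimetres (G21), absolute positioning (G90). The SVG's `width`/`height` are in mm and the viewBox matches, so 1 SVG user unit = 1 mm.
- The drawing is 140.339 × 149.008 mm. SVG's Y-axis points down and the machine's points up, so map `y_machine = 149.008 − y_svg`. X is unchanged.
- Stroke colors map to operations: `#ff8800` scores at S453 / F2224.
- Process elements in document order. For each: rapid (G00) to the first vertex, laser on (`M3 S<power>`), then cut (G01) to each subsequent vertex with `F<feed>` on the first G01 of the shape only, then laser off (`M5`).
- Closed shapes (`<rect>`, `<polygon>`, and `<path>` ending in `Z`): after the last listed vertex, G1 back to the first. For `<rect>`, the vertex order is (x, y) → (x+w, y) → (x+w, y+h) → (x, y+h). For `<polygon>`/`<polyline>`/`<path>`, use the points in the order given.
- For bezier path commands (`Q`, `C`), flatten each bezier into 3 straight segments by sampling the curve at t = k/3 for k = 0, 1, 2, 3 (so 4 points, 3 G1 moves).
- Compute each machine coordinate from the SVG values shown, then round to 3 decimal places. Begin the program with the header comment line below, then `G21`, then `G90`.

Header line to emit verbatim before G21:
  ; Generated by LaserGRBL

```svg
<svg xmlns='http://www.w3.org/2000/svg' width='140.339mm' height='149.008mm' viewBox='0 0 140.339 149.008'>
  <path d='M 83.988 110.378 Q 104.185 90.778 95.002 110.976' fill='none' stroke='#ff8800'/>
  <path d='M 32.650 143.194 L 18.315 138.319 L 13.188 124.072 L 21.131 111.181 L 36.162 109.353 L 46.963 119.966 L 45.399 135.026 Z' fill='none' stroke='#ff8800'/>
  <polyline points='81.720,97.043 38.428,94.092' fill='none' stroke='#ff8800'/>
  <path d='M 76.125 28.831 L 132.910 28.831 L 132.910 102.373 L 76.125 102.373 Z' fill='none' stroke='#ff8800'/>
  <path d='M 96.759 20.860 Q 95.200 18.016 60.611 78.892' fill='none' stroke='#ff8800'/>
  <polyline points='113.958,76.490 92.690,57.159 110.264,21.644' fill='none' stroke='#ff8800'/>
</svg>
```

; Generated by LaserGRBL
G21
G90
G00 X83.988 Y38.630
M3 S453
G01 X94.188 Y47.275 F2224
G01 X97.860 Y47.075
G01 X95.002 Y38.032
M5
G00 X32.650 Y5.814
M3 S453
G01 X18.315 Y10.689 F2224
G01 X13.188 Y24.936
G01 X21.131 Y37.827
G01 X36.162 Y39.655
G01 X46.963 Y29.042
G01 X45.399 Y13.982
G01 X32.650 Y5.814
M5
G00 X81.720 Y51.965
M3 S453
G01 X38.428 Y54.916 F2224
M5
G00 X76.125 Y120.177
M3 S453
G01 X132.910 Y120.177 F2224
G01 X132.910 Y46.635
G01 X76.125 Y46.635
G01 X76.125 Y120.177
M5
G00 X96.759 Y128.148
M3 S453
G01 X92.050 Y122.964 F2224
G01 X80.000 Y103.620
G01 X60.611 Y70.116
M5
G00 X113.958 Y72.518
M3 S453
G01 X92.690 Y91.849 F2224
G01 X110.264 Y127.364
M5

viewBox `0 0 140.339 149.008` with mm width/height → 1 unit = 1 mm. Flip: y_m = 149.008 − y_svg.

**Shape 1** — `<path>` quadratic bezier, stroke `#ff8800` → score (S453, F2224). Control points (SVG): P0=(83.988,110.378), P1=(104.185,90.778), P2=(95.002,110.976); sampled at t=k/3. Machine vertices: (83.988,38.630) → (94.188,47.275) → (97.860,47.075) → (95.002,38.032). Open path.

**Shape 2** — `<path>` regular polygon, stroke `#ff8800` → score (S453, F2224). Machine vertices: (32.650,5.814) → (18.315,10.689) → (13.188,24.936) → (21.131,37.827) → (36.162,39.655) → (46.963,29.042) → (45.399,13.982) → (32.650,5.814). Closed: final G1 returns to the first vertex.

**Shape 3** — `<polyline>` line segment, stroke `#ff8800` → score (S453, F2224). Machine vertices: (81.720,51.965) → (38.428,54.916). Open path.

**Shape 4** — `<path>` rectangle, stroke `#ff8800` → score (S453, F2224). Machine vertices: (76.125,120.177) → (132.910,120.177) → (132.910,46.635) → (76.125,46.635) → (76.125,120.177). Closed: final G1 returns to the first vertex.

**Shape 5** — `<path>` quadratic bezier, stroke `#ff8800` → score (S453, F2224). Control points (SVG): P0=(96.759,20.860), P1=(95.200,18.016), P2=(60.611,78.892); sampled at t=k/3. Machine vertices: (96.759,128.148) → (92.050,122.964) → (80.000,103.620) → (60.611,70.116). Open path.

**Shape 6** — `<polyline>` open polyline, stroke `#ff8800` → score (S453, F2224). Machine vertices: (113.958,72.518) → (92.690,91.849) → (110.264,127.364). Open path.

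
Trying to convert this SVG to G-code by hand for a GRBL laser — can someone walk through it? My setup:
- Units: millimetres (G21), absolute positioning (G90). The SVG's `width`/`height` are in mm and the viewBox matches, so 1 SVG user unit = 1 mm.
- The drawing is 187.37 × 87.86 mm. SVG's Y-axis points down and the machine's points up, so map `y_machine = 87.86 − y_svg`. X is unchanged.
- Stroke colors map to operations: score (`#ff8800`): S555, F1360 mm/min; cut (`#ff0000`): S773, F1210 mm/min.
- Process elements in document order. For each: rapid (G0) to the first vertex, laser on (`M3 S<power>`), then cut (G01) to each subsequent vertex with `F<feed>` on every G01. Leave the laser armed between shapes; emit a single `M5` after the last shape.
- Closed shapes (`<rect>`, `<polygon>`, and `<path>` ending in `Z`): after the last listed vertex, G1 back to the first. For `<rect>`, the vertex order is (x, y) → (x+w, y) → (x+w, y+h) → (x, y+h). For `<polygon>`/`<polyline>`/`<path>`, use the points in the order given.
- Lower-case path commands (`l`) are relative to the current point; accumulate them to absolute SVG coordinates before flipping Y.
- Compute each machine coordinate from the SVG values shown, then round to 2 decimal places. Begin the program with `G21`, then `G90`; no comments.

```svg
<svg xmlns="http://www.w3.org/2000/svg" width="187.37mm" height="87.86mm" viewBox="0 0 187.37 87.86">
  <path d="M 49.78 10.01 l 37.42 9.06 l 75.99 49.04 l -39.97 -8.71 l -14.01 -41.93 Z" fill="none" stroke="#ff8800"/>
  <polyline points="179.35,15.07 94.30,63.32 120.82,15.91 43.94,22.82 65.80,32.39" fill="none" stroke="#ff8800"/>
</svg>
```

G21
G90
G0 X49.78 Y77.85
M3 S555
G01 X87.20 Y68.79 F1360
G01 X163.19 Y19.75 F1360
G01 X123.22 Y28.46 F1360
G01 X109.21 Y70.39 F1360
G01 X49.78 Y77.85 F1360
G0 X179.35 Y72.79
M3 S555
G01 X94.30 Y24.54 F1360
G01 X120.82 Y71.95 F1360
G01 X43.94 Y65.04 F1360
G01 X65.80 Y55.47 F1360
M5

Since the viewBox matches the mm dimensions, user units are millimetres directly. The only transform is the Y-flip y_m = 87.86 − y_svg.

Shape 1 is a closed polygon drawn with `<path>`. Its stroke #ff8800 means score at S555, F1360. After flipping Y the toolpath is (49.78,77.85) → (87.20,68.79) → (163.19,19.75) → (123.22,28.46) → (109.21,70.39) → (49.78,77.85), returning to the start.

Shape 2 is a open polyline drawn with `<polyline>`. Its stroke #ff8800 means score at S555, F1360. After flipping Y the toolpath is (179.35,72.79) → (94.30,24.54) → (120.82,71.95) → (43.94,65.04) → (65.80,55.47).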